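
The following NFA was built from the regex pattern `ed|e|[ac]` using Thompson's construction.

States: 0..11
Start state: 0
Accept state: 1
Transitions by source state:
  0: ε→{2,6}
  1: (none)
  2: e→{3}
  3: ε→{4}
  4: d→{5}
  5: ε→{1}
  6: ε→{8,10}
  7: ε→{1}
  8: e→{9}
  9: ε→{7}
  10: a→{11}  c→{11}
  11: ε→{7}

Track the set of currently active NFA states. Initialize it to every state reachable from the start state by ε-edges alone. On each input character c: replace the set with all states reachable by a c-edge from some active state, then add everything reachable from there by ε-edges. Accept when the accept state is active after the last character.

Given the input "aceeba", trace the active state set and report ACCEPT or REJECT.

start: ε-closure({0}) = {0,2,6,8,10}
'a' @ 1: {1,7,11}  ✓accept
'c' @ 2: {}  — dead — no transitions
rest 'eeba' ignored (set empty)
end set {} — state 1 not in

Answer: REJECT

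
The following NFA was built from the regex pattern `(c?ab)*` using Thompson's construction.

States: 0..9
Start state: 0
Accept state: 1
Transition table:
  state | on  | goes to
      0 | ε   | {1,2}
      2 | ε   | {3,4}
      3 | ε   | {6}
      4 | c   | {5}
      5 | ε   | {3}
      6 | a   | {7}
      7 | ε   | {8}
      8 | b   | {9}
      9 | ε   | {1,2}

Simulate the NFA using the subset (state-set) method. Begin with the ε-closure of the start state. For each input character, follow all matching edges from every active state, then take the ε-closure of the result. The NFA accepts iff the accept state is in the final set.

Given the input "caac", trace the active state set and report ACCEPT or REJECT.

S₀ = ε-closure({0}) = {0,1,2,3,4,6}
'c' @ 1: {3,5,6}
'a' @ 2: {7,8}
'a' @ 3: {}  — state set empty
rest 'c' ignored (set empty)
after full input: {}  (accept=1 not in)

Answer: REJECT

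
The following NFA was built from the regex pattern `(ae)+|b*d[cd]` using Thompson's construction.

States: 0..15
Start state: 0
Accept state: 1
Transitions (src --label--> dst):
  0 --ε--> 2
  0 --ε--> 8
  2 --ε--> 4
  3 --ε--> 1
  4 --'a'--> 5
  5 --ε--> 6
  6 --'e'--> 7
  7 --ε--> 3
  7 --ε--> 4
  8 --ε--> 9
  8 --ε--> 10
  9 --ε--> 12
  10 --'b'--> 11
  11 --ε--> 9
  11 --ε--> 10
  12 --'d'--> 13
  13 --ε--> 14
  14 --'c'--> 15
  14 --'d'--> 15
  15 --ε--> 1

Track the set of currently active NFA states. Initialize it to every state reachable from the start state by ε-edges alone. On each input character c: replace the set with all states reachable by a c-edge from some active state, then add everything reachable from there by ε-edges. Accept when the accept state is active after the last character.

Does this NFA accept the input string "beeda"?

Answer: REJECT

Trace:
start: ε-closure({0}) = {0,2,4,8,9,10,12}
'b' @ 1: {9,10,11,12}
'e' @ 2: {}  — dead — no transitions
rest 'eda' ignored (set empty)
end set {} — state 1 not in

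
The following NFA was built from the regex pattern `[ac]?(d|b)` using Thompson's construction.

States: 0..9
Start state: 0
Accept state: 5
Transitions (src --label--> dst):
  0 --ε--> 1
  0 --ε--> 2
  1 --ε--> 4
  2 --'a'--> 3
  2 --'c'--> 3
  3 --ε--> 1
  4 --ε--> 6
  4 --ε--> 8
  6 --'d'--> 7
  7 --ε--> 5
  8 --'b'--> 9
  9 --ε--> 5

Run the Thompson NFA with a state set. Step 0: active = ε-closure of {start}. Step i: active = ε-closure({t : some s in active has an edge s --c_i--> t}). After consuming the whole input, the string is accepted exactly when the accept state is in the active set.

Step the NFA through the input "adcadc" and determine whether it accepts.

S₀ = ε-closure({0}) = {0,1,2,4,6,8}
'a' @ 1: {1,3,4,6,8}
'd' @ 2: {5,7}  ✓accept
'c' @ 3: {}  — state set empty
rest 'adc' ignored (set empty)
end set {} — state 5 not in

Answer: REJECT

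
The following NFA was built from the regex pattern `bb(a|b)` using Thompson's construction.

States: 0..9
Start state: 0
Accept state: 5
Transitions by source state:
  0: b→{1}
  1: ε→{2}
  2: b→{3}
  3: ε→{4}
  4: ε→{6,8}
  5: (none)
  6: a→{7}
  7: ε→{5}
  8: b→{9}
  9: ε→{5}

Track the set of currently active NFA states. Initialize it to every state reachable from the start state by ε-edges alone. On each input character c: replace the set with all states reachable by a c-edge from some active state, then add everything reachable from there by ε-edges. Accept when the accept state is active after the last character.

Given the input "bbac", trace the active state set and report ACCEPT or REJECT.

Answer: REJECT

Trace:
S₀ = ε-closure({0}) = {0}
'b' @ 1: {1,2}
'b' @ 2: {3,4,6,8}
'a' @ 3: {5,7}  (accept∈set)
'c' @ 4: {}  — no active states
after full input: {}  (accept=5 not in)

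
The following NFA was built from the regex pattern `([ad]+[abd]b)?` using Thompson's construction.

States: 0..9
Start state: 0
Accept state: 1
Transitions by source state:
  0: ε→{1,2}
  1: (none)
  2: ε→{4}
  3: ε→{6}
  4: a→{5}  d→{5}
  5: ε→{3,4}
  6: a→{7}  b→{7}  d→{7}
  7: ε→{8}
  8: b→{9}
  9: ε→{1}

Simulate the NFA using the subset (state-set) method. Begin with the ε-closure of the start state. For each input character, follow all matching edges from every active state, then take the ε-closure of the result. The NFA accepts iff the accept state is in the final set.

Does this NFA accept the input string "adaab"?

Answer: ACCEPT

Steps:
initial (ε-close {0}): {0,1,2,4}
'a' @ 1: {3,4,5,6}
'd' @ 2: {3,4,5,6,7,8}
'a' @ 3: {3,4,5,6,7,8}
'a' @ 4: {3,4,5,6,7,8}
'b' @ 5: {1,7,8,9}  ✓accept
end set {1,7,8,9} — state 1 in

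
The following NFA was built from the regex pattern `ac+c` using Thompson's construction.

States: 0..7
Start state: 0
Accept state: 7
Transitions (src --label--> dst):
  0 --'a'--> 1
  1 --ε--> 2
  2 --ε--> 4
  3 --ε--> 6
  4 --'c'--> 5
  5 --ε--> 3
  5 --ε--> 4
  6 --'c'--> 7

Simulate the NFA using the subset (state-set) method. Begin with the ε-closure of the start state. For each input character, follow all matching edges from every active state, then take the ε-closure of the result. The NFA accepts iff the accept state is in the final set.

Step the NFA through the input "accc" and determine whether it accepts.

Answer: ACCEPT

Steps:
S₀ = ε-closure({0}) = {0}
'a' @ 1: {1,2,4}
'c' @ 2: {3,4,5,6}
'c' @ 3: {3,4,5,6,7}  (accept∈set)
'c' @ 4: {3,4,5,6,7}  (accept∈set)
end set {3,4,5,6,7} — state 7 in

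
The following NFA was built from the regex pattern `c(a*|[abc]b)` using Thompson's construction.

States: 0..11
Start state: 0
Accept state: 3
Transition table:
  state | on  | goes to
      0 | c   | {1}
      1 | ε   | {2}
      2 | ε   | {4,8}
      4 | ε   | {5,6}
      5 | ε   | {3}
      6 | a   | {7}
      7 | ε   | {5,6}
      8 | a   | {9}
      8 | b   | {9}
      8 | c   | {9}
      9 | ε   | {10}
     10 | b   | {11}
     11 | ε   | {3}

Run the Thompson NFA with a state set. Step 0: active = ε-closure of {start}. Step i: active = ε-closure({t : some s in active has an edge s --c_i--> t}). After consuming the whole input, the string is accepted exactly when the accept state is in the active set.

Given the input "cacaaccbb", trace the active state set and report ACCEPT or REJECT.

Answer: REJECT

Derivation:
initial (ε-close {0}): {0}
'c' @ 1: {1,2,3,4,5,6,8}  (accept∈set)
'a' @ 2: {3,5,6,7,9,10}  (accept∈set)
'c' @ 3: {}  — dead — no transitions
rest 'aaccbb' ignored (set empty)
after full input: {}  (accept=3 not in)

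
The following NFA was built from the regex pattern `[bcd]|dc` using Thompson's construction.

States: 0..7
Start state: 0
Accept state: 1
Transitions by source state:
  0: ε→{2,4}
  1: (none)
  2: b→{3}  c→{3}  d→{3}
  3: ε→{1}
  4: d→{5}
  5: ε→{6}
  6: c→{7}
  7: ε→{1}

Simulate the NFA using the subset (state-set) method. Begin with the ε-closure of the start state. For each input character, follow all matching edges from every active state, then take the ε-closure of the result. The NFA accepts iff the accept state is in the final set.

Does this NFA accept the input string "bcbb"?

start: ε-closure({0}) = {0,2,4}
'b' @ 1: {1,3}  (accept∈set)
'c' @ 2: {}  — dead — no transitions
rest 'bb' ignored (set empty)
after full input: {}  (accept=1 not in)

Answer: REJECT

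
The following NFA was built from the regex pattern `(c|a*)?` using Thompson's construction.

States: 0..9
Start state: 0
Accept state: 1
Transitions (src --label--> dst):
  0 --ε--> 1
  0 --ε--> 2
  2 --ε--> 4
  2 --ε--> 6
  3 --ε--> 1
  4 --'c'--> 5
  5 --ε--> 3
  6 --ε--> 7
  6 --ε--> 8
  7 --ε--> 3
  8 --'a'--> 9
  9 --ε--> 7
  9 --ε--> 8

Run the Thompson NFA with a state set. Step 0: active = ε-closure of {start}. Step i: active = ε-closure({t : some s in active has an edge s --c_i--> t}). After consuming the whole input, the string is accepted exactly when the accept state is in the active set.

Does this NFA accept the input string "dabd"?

start: ε-closure({0}) = {0,1,2,3,4,6,7,8}
'd' @ 1: {}  — state set empty
rest 'abd' ignored (set empty)
after full input: {}  (accept=1 not in)

Answer: REJECT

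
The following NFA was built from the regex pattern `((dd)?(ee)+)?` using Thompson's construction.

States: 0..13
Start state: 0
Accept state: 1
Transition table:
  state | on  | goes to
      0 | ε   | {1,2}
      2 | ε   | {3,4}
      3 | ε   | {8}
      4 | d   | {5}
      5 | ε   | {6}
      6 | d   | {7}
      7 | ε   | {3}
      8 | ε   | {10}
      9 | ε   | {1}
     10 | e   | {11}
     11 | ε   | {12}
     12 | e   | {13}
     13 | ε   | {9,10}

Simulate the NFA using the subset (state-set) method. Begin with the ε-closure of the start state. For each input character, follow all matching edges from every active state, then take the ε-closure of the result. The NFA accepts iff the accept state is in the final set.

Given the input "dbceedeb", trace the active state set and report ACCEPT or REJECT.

Answer: REJECT

Steps:
S₀ = ε-closure({0}) = {0,1,2,3,4,8,10}
'd' @ 1: {5,6}
'b' @ 2: {}  — state set empty
rest 'ceedeb' ignored (set empty)
final: {}; accept 1 not in set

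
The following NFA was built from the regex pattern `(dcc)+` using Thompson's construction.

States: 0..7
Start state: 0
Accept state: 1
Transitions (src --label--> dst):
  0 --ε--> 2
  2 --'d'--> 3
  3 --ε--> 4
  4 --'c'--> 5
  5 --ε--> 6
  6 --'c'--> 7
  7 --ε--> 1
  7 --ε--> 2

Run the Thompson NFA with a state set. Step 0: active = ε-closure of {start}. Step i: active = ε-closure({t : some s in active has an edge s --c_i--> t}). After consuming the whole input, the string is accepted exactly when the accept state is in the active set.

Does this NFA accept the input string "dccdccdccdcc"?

Answer: ACCEPT

Derivation:
start: ε-closure({0}) = {0,2}
'd' @ 1: {3,4}
'c' @ 2: {5,6}
'c' @ 3: {1,2,7}  [accepting]
'd' @ 4: {3,4}
'c' @ 5: {5,6}
'c' @ 6: {1,2,7}  [accepting]
'd' @ 7: {3,4}
'c' @ 8: {5,6}
'c' @ 9: {1,2,7}  [accepting]
'd' @ 10: {3,4}
'c' @ 11: {5,6}
'c' @ 12: {1,2,7}  [accepting]
end set {1,2,7} — state 1 in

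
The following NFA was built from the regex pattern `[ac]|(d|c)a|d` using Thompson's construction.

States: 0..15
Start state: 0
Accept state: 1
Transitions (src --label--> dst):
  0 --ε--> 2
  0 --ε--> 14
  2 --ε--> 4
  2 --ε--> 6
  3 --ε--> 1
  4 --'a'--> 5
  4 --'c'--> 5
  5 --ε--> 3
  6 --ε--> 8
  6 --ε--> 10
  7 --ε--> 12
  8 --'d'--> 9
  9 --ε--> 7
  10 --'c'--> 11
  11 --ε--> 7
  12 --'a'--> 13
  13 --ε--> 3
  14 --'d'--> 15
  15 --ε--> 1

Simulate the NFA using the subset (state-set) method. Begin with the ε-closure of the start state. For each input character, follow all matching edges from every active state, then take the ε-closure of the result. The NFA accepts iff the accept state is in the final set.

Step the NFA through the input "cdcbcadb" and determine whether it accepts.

Answer: REJECT

Trace:
initial (ε-close {0}): {0,2,4,6,8,10,14}
'c' @ 1: {1,3,5,7,11,12}  [accepting]
'd' @ 2: {}  — state set empty
rest 'cbcadb' ignored (set empty)
end set {} — state 1 not in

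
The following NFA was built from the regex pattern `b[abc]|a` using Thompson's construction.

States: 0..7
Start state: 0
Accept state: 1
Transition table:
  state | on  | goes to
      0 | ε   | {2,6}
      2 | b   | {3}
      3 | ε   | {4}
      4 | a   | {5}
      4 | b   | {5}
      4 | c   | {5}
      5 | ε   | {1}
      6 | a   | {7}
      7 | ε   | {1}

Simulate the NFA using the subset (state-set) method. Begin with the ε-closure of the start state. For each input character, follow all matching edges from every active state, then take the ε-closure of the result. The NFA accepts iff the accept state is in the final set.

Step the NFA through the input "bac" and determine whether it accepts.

Answer: REJECT

Trace:
start: ε-closure({0}) = {0,2,6}
'b' @ 1: {3,4}
'a' @ 2: {1,5}  ✓accept
'c' @ 3: {}  — dead — no transitions
after full input: {}  (accept=1 not in)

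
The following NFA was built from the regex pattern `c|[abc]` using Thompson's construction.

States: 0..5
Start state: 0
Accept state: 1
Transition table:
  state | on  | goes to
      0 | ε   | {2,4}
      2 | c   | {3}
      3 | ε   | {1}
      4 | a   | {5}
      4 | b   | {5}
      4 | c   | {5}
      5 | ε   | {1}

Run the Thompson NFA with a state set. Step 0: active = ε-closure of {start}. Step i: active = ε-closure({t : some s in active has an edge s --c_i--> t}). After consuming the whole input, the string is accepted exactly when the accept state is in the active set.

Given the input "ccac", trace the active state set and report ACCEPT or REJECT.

Answer: REJECT

Steps:
initial (ε-close {0}): {0,2,4}
'c' @ 1: {1,3,5}  ✓accept
'c' @ 2: {}  — state set empty
rest 'ac' ignored (set empty)
end set {} — state 1 not in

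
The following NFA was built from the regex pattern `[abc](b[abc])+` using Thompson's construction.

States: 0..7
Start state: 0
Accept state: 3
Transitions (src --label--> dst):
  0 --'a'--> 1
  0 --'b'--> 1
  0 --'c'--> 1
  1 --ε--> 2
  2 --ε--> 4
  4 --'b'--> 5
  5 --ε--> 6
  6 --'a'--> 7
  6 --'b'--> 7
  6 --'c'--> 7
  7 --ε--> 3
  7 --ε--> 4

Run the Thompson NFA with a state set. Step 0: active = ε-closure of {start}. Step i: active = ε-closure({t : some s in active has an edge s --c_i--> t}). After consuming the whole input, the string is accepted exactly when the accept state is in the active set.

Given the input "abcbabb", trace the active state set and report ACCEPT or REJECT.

Answer: ACCEPT

Steps:
S₀ = ε-closure({0}) = {0}
'a' @ 1: {1,2,4}
'b' @ 2: {5,6}
'c' @ 3: {3,4,7}  ✓accept
'b' @ 4: {5,6}
'a' @ 5: {3,4,7}  ✓accept
'b' @ 6: {5,6}
'b' @ 7: {3,4,7}  ✓accept
final: {3,4,7}; accept 3 in set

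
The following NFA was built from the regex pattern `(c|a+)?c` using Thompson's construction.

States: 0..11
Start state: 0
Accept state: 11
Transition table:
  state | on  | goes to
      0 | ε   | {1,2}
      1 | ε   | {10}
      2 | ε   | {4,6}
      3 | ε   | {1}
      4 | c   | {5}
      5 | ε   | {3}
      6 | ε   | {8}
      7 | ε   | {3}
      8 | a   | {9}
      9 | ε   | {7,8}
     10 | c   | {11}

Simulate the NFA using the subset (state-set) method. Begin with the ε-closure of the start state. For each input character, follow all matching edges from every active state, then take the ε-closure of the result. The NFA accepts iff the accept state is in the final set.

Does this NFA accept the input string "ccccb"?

initial (ε-close {0}): {0,1,2,4,6,8,10}
'c' @ 1: {1,3,5,10,11}  [accepting]
'c' @ 2: {11}  [accepting]
'c' @ 3: {}  — dead — no transitions
rest 'cb' ignored (set empty)
end set {} — state 11 not in

Answer: REJECT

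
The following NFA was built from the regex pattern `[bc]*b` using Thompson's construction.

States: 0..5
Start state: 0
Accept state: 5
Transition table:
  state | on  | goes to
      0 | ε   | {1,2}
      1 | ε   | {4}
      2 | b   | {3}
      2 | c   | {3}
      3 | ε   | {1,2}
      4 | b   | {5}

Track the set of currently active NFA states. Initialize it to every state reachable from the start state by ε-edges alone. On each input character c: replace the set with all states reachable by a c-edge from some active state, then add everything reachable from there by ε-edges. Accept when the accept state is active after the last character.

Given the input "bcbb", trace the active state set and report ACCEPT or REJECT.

Answer: ACCEPT

Steps:
S₀ = ε-closure({0}) = {0,1,2,4}
'b' @ 1: {1,2,3,4,5}  [accepting]
'c' @ 2: {1,2,3,4}
'b' @ 3: {1,2,3,4,5}  [accepting]
'b' @ 4: {1,2,3,4,5}  [accepting]
end set {1,2,3,4,5} — state 5 in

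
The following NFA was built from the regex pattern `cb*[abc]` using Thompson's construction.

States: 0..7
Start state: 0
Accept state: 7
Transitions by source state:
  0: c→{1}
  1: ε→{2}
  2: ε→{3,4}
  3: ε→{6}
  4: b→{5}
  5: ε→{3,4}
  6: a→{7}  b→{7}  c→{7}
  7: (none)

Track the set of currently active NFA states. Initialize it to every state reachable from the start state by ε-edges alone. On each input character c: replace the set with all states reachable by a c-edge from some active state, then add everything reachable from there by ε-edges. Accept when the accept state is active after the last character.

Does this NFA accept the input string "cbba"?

S₀ = ε-closure({0}) = {0}
'c' @ 1: {1,2,3,4,6}
'b' @ 2: {3,4,5,6,7}  ✓accept
'b' @ 3: {3,4,5,6,7}  ✓accept
'a' @ 4: {7}  ✓accept
final: {7}; accept 7 in set

Answer: ACCEPT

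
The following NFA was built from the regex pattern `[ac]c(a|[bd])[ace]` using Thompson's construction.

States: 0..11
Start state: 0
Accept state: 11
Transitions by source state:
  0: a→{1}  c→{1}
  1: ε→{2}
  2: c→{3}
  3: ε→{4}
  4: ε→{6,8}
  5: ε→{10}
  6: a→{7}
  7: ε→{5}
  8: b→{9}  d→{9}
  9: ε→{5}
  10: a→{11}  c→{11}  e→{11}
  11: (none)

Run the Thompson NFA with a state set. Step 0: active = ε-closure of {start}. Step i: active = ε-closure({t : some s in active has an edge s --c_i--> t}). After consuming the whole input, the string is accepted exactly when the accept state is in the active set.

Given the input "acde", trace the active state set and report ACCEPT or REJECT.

Answer: ACCEPT

Trace:
initial (ε-close {0}): {0}
'a' @ 1: {1,2}
'c' @ 2: {3,4,6,8}
'd' @ 3: {5,9,10}
'e' @ 4: {11}  ✓accept
end set {11} — state 11 in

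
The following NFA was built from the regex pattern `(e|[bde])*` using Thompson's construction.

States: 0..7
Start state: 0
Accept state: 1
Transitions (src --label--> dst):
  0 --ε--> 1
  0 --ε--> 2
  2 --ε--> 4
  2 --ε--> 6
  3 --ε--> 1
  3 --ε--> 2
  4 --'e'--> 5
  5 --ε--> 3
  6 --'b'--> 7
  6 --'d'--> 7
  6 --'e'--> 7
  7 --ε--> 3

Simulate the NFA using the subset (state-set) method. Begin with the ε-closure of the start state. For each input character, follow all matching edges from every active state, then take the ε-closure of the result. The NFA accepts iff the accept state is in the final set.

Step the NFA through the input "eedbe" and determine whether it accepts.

Answer: ACCEPT

Steps:
start: ε-closure({0}) = {0,1,2,4,6}
'e' @ 1: {1,2,3,4,5,6,7}  [accepting]
'e' @ 2: {1,2,3,4,5,6,7}  [accepting]
'd' @ 3: {1,2,3,4,6,7}  [accepting]
'b' @ 4: {1,2,3,4,6,7}  [accepting]
'e' @ 5: {1,2,3,4,5,6,7}  [accepting]
final: {1,2,3,4,5,6,7}; accept 1 in set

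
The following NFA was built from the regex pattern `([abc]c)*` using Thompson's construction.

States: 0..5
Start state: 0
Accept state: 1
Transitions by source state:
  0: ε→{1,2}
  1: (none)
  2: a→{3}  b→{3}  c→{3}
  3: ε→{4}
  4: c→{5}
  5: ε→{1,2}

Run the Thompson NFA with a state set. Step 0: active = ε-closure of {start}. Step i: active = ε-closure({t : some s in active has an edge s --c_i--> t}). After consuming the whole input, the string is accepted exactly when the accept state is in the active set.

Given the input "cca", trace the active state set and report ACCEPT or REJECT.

Answer: REJECT

Derivation:
initial (ε-close {0}): {0,1,2}
'c' @ 1: {3,4}
'c' @ 2: {1,2,5}  [accepting]
'a' @ 3: {3,4}
final: {3,4}; accept 1 not in set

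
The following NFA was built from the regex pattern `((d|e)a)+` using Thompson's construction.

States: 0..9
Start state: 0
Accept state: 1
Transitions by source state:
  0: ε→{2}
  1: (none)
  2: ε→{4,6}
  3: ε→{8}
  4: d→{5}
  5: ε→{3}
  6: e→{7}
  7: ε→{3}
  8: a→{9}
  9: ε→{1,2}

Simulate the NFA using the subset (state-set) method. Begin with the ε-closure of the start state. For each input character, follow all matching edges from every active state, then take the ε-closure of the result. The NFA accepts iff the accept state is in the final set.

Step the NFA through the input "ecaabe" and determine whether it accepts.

Answer: REJECT

Derivation:
initial (ε-close {0}): {0,2,4,6}
'e' @ 1: {3,7,8}
'c' @ 2: {}  — state set empty
rest 'aabe' ignored (set empty)
final: {}; accept 1 not in set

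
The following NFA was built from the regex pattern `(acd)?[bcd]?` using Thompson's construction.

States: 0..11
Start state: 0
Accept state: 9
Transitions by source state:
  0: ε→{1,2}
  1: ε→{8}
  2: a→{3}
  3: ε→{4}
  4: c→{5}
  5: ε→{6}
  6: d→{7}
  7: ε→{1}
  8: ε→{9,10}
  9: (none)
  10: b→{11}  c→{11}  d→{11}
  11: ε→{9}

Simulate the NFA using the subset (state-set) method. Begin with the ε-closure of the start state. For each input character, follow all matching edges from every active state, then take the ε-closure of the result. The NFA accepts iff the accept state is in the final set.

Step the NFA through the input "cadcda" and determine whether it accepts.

Answer: REJECT

Steps:
S₀ = ε-closure({0}) = {0,1,2,8,9,10}
'c' @ 1: {9,11}  [accepting]
'a' @ 2: {}  — dead — no transitions
rest 'dcda' ignored (set empty)
end set {} — state 9 not in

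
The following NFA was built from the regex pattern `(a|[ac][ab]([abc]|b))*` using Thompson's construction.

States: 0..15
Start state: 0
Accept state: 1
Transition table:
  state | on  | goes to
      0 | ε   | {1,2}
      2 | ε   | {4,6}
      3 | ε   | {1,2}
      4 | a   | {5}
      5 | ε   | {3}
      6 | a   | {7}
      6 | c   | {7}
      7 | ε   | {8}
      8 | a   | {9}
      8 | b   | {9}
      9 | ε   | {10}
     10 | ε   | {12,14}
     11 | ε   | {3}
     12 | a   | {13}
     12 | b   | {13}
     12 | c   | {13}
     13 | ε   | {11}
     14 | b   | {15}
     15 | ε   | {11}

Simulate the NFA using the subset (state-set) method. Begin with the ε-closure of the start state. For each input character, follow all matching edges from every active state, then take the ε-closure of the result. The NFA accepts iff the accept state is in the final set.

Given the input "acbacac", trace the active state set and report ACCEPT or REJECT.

Answer: ACCEPT

Derivation:
S₀ = ε-closure({0}) = {0,1,2,4,6}
'a' @ 1: {1,2,3,4,5,6,7,8}  [accepting]
'c' @ 2: {7,8}
'b' @ 3: {9,10,12,14}
'a' @ 4: {1,2,3,4,6,11,13}  [accepting]
'c' @ 5: {7,8}
'a' @ 6: {9,10,12,14}
'c' @ 7: {1,2,3,4,6,11,13}  [accepting]
after full input: {1,2,3,4,6,11,13}  (accept=1 in)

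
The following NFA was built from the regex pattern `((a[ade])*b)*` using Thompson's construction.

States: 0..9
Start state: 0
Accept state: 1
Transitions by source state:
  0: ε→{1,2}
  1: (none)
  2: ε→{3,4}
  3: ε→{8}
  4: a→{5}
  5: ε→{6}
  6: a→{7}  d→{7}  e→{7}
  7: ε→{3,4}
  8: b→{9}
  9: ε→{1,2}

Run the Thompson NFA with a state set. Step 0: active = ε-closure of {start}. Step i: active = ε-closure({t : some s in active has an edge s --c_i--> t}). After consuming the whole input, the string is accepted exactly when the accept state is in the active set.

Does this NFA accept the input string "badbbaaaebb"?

Answer: ACCEPT

Steps:
start: ε-closure({0}) = {0,1,2,3,4,8}
'b' @ 1: {1,2,3,4,8,9}  (accept∈set)
'a' @ 2: {5,6}
'd' @ 3: {3,4,7,8}
'b' @ 4: {1,2,3,4,8,9}  (accept∈set)
'b' @ 5: {1,2,3,4,8,9}  (accept∈set)
'a' @ 6: {5,6}
'a' @ 7: {3,4,7,8}
'a' @ 8: {5,6}
'e' @ 9: {3,4,7,8}
'b' @ 10: {1,2,3,4,8,9}  (accept∈set)
'b' @ 11: {1,2,3,4,8,9}  (accept∈set)
final: {1,2,3,4,8,9}; accept 1 in set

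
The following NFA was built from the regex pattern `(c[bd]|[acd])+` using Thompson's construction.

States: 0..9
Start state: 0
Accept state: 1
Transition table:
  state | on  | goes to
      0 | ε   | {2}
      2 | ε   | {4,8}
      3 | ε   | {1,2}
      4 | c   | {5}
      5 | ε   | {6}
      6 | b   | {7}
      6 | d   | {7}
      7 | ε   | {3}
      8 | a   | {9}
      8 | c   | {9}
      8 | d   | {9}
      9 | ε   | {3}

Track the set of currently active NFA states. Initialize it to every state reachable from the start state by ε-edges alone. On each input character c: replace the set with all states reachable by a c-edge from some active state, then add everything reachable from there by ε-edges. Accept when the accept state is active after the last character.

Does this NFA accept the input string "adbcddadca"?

S₀ = ε-closure({0}) = {0,2,4,8}
'a' @ 1: {1,2,3,4,8,9}  ✓accept
'd' @ 2: {1,2,3,4,8,9}  ✓accept
'b' @ 3: {}  — no active states
rest 'cddadca' ignored (set empty)
end set {} — state 1 not in

Answer: REJECT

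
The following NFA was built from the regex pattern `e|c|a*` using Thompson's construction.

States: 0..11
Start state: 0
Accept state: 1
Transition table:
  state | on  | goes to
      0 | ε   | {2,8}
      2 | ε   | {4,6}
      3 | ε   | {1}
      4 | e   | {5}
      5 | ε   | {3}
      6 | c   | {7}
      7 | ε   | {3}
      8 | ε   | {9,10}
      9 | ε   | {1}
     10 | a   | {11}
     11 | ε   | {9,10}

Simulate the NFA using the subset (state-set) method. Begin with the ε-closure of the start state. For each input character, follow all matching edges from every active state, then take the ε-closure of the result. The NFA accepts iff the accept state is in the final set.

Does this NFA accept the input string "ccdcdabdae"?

start: ε-closure({0}) = {0,1,2,4,6,8,9,10}
'c' @ 1: {1,3,7}  [accepting]
'c' @ 2: {}  — state set empty
rest 'dcdabdae' ignored (set empty)
end set {} — state 1 not in

Answer: REJECT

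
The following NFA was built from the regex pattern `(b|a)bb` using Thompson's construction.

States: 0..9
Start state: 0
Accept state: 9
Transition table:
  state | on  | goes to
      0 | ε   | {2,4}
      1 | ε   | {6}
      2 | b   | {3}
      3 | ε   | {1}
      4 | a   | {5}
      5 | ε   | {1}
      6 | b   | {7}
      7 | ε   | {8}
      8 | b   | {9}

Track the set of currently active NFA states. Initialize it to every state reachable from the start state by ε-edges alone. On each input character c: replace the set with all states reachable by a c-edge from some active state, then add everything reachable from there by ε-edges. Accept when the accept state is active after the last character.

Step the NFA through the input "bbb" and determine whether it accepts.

Answer: ACCEPT

Steps:
S₀ = ε-closure({0}) = {0,2,4}
'b' @ 1: {1,3,6}
'b' @ 2: {7,8}
'b' @ 3: {9}  ✓accept
final: {9}; accept 9 in set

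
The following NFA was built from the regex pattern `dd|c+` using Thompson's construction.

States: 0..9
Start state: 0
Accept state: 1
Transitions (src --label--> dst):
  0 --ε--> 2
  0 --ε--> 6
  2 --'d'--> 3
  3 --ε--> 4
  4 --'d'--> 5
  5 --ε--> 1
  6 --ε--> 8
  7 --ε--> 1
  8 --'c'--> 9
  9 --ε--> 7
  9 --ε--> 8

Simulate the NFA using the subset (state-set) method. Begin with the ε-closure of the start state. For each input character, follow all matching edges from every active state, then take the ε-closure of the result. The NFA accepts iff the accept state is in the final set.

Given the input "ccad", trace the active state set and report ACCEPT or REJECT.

Answer: REJECT

Trace:
start: ε-closure({0}) = {0,2,6,8}
'c' @ 1: {1,7,8,9}  ✓accept
'c' @ 2: {1,7,8,9}  ✓accept
'a' @ 3: {}  — no active states
rest 'd' ignored (set empty)
final: {}; accept 1 not in set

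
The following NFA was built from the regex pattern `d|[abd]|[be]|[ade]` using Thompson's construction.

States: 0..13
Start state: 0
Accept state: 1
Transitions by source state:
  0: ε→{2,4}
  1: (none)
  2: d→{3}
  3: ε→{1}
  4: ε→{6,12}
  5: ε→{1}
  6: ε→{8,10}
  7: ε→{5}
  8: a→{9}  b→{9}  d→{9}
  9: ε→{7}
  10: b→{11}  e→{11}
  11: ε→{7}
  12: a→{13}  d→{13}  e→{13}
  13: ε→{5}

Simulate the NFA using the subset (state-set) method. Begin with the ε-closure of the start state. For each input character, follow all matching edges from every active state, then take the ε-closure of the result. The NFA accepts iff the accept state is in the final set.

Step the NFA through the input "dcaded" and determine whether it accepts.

Answer: REJECT

Derivation:
S₀ = ε-closure({0}) = {0,2,4,6,8,10,12}
'd' @ 1: {1,3,5,7,9,13}  (accept∈set)
'c' @ 2: {}  — state set empty
rest 'aded' ignored (set empty)
final: {}; accept 1 not in set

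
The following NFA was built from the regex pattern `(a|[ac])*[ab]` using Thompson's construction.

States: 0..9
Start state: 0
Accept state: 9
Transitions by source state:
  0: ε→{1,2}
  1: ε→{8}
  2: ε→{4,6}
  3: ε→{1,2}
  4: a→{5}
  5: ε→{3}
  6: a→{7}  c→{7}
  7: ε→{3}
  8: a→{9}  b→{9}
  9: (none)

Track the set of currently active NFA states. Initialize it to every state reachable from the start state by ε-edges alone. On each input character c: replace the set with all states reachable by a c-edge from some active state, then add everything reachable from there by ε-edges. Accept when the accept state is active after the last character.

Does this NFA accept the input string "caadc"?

Answer: REJECT

Steps:
start: ε-closure({0}) = {0,1,2,4,6,8}
'c' @ 1: {1,2,3,4,6,7,8}
'a' @ 2: {1,2,3,4,5,6,7,8,9}  (accept∈set)
'a' @ 3: {1,2,3,4,5,6,7,8,9}  (accept∈set)
'd' @ 4: {}  — no active states
rest 'c' ignored (set empty)
after full input: {}  (accept=9 not in)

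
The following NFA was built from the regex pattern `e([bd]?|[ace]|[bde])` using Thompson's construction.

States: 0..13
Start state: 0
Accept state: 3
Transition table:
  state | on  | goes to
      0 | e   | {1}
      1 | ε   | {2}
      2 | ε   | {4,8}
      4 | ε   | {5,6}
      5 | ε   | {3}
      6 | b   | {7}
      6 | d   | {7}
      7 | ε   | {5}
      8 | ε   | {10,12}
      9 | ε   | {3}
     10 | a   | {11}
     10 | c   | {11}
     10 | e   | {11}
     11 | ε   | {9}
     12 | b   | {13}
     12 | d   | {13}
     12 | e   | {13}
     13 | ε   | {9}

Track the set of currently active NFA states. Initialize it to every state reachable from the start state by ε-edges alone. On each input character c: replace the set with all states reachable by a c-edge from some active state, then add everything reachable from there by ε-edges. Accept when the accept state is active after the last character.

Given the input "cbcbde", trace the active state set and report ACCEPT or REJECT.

S₀ = ε-closure({0}) = {0}
'c' @ 1: {}  — no active states
rest 'bcbde' ignored (set empty)
after full input: {}  (accept=3 not in)

Answer: REJECT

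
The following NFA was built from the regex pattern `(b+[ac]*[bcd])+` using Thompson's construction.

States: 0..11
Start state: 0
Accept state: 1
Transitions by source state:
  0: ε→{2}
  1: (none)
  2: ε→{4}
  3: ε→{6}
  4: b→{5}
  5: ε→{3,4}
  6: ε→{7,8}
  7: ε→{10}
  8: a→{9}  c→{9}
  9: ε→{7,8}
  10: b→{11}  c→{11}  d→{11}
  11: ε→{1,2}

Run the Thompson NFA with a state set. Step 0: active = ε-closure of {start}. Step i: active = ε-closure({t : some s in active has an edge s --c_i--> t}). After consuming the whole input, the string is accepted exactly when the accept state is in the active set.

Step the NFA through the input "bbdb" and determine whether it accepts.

Answer: REJECT

Derivation:
initial (ε-close {0}): {0,2,4}
'b' @ 1: {3,4,5,6,7,8,10}
'b' @ 2: {1,2,3,4,5,6,7,8,10,11}  [accepting]
'd' @ 3: {1,2,4,11}  [accepting]
'b' @ 4: {3,4,5,6,7,8,10}
after full input: {3,4,5,6,7,8,10}  (accept=1 not in)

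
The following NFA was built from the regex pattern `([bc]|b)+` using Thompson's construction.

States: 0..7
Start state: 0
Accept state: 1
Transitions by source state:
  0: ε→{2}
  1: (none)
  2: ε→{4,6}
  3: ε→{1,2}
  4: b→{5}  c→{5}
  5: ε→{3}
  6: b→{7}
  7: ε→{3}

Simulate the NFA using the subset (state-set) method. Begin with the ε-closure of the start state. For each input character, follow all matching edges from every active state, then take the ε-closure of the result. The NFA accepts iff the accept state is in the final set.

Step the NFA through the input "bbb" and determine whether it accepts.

Answer: ACCEPT

Steps:
S₀ = ε-closure({0}) = {0,2,4,6}
'b' @ 1: {1,2,3,4,5,6,7}  ✓accept
'b' @ 2: {1,2,3,4,5,6,7}  ✓accept
'b' @ 3: {1,2,3,4,5,6,7}  ✓accept
final: {1,2,3,4,5,6,7}; accept 1 in set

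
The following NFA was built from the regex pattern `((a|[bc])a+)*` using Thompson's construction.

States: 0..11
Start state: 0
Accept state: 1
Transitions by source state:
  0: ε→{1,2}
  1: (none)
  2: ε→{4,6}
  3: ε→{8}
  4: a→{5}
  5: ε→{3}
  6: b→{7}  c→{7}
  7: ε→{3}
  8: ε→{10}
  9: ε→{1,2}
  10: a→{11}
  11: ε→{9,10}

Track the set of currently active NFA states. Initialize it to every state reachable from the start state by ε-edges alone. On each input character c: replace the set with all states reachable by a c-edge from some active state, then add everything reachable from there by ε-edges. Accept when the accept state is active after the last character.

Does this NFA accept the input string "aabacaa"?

initial (ε-close {0}): {0,1,2,4,6}
'a' @ 1: {3,5,8,10}
'a' @ 2: {1,2,4,6,9,10,11}  ✓accept
'b' @ 3: {3,7,8,10}
'a' @ 4: {1,2,4,6,9,10,11}  ✓accept
'c' @ 5: {3,7,8,10}
'a' @ 6: {1,2,4,6,9,10,11}  ✓accept
'a' @ 7: {1,2,3,4,5,6,8,9,10,11}  ✓accept
end set {1,2,3,4,5,6,8,9,10,11} — state 1 in

Answer: ACCEPT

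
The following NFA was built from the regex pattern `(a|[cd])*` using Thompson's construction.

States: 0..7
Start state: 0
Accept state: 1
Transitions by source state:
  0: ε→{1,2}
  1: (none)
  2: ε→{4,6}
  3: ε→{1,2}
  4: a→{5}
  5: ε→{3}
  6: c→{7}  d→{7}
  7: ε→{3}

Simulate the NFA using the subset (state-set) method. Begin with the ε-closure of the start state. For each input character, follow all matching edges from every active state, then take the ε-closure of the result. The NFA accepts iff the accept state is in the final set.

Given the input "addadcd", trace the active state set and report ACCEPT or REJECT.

S₀ = ε-closure({0}) = {0,1,2,4,6}
'a' @ 1: {1,2,3,4,5,6}  ✓accept
'd' @ 2: {1,2,3,4,6,7}  ✓accept
'd' @ 3: {1,2,3,4,6,7}  ✓accept
'a' @ 4: {1,2,3,4,5,6}  ✓accept
'd' @ 5: {1,2,3,4,6,7}  ✓accept
'c' @ 6: {1,2,3,4,6,7}  ✓accept
'd' @ 7: {1,2,3,4,6,7}  ✓accept
end set {1,2,3,4,6,7} — state 1 in

Answer: ACCEPT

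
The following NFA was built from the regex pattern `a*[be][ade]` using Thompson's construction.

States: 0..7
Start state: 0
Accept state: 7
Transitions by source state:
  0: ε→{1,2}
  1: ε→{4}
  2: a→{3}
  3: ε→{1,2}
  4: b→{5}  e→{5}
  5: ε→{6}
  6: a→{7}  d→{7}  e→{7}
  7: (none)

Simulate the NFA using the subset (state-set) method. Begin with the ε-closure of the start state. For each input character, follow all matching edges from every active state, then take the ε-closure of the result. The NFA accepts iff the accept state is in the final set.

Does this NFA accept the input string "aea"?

Answer: ACCEPT

Steps:
S₀ = ε-closure({0}) = {0,1,2,4}
'a' @ 1: {1,2,3,4}
'e' @ 2: {5,6}
'a' @ 3: {7}  (accept∈set)
final: {7}; accept 7 in set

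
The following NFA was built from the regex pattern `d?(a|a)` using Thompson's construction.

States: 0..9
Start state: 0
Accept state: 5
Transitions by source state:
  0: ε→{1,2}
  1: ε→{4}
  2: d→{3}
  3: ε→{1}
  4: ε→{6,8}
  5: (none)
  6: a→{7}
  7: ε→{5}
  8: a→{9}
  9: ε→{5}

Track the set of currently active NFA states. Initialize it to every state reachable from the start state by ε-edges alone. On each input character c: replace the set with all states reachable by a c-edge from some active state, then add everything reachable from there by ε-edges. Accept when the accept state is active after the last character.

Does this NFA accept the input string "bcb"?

Answer: REJECT

Trace:
initial (ε-close {0}): {0,1,2,4,6,8}
'b' @ 1: {}  — dead — no transitions
rest 'cb' ignored (set empty)
final: {}; accept 5 not in set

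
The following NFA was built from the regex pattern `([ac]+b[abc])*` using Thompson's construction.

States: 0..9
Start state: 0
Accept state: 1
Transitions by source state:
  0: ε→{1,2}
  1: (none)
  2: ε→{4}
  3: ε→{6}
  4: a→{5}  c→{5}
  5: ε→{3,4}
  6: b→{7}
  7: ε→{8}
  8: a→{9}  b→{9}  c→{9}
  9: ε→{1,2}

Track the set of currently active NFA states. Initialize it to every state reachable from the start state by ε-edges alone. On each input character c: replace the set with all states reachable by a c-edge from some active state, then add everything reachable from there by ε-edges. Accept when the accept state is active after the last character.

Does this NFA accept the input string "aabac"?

Answer: REJECT

Derivation:
start: ε-closure({0}) = {0,1,2,4}
'a' @ 1: {3,4,5,6}
'a' @ 2: {3,4,5,6}
'b' @ 3: {7,8}
'a' @ 4: {1,2,4,9}  [accepting]
'c' @ 5: {3,4,5,6}
after full input: {3,4,5,6}  (accept=1 not in)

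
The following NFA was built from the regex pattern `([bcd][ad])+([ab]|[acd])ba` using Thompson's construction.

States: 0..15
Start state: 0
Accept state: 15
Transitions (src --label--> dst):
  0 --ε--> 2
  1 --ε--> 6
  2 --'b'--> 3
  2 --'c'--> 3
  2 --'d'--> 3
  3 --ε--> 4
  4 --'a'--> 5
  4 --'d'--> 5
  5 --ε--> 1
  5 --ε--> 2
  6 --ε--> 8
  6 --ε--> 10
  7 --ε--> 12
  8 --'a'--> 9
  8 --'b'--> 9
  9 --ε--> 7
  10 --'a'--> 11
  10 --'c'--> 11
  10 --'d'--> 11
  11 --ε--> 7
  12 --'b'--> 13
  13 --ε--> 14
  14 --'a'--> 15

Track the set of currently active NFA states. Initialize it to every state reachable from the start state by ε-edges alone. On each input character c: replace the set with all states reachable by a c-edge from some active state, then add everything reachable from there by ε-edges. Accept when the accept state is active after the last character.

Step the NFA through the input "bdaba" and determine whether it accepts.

initial (ε-close {0}): {0,2}
'b' @ 1: {3,4}
'd' @ 2: {1,2,5,6,8,10}
'a' @ 3: {7,9,11,12}
'b' @ 4: {13,14}
'a' @ 5: {15}  [accepting]
end set {15} — state 15 in

Answer: ACCEPT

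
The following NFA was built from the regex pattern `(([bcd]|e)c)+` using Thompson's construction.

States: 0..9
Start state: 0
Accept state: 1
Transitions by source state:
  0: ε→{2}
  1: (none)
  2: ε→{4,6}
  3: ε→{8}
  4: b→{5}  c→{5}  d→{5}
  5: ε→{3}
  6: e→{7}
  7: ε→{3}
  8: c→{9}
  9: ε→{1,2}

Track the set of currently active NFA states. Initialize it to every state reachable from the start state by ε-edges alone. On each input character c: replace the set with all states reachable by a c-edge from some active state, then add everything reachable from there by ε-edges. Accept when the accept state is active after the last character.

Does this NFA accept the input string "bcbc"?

initial (ε-close {0}): {0,2,4,6}
'b' @ 1: {3,5,8}
'c' @ 2: {1,2,4,6,9}  (accept∈set)
'b' @ 3: {3,5,8}
'c' @ 4: {1,2,4,6,9}  (accept∈set)
final: {1,2,4,6,9}; accept 1 in set

Answer: ACCEPT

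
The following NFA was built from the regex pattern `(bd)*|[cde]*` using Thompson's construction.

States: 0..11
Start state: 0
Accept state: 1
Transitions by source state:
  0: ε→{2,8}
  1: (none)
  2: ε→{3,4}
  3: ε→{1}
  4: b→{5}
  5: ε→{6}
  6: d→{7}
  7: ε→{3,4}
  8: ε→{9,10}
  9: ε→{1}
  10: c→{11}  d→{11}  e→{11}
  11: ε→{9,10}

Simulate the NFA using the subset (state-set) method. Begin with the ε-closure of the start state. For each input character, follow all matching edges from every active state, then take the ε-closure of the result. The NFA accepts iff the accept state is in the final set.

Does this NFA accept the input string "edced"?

Answer: ACCEPT

Trace:
S₀ = ε-closure({0}) = {0,1,2,3,4,8,9,10}
'e' @ 1: {1,9,10,11}  [accepting]
'd' @ 2: {1,9,10,11}  [accepting]
'c' @ 3: {1,9,10,11}  [accepting]
'e' @ 4: {1,9,10,11}  [accepting]
'd' @ 5: {1,9,10,11}  [accepting]
end set {1,9,10,11} — state 1 in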